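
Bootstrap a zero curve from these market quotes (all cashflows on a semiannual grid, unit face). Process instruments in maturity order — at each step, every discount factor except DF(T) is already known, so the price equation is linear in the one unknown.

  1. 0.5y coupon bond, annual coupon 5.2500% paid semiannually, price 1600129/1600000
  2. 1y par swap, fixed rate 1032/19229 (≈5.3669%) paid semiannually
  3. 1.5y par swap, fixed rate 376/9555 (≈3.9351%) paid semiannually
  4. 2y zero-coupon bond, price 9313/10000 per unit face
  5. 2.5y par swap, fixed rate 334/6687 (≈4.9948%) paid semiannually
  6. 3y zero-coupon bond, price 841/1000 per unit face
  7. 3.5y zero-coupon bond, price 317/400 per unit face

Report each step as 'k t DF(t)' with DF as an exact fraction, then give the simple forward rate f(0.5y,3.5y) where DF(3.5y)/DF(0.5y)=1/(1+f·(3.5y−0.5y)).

1 1/2 1949/2000
2 1 2371/2500
3 3/2 2359/2500
4 2 9313/10000
5 5/2 8831/10000
6 3 841/1000
7 7/2 317/400
f(0.5y,3.5y) = ((1949/2000)/(317/400) − 1)/(3) = 364/4755 ≈ 7.6551%

step 1 [0.5y] bond c/2=21/800: DF=(1600129/1600000 − 21/800·(0))/(1+21/800) = 1949/2000 ≈ 0.974500
step 2 [1y] swap r/2=516/19229: DF=(1 − 516/19229·(0.974500))/(1+516/19229) = 2371/2500 ≈ 0.948400
step 3 [1.5y] swap r/2=188/9555: DF=(1 − 188/9555·(0.974500+0.948400))/(1+188/9555) = 2359/2500 ≈ 0.943600
step 4 [2y] zero: DF = P = 9313/10000 ≈ 0.931300
step 5 [2.5y] swap r/2=167/6687: DF=(1 − 167/6687·(0.974500+0.948400+0.943600+0.931300))/(1+167/6687) = 8831/10000 ≈ 0.883100
step 6 [3y] zero: DF = P = 841/1000 ≈ 0.841000
step 7 [3.5y] zero: DF = P = 317/400 ≈ 0.792500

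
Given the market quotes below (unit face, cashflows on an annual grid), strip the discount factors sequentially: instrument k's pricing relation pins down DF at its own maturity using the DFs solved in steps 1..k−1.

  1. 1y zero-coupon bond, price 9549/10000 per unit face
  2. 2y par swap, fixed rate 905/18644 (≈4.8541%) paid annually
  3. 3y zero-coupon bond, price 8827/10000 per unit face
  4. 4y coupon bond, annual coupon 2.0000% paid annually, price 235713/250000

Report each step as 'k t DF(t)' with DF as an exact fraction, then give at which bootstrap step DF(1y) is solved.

step 1 [1y] zero: DF = P = 9549/10000 ≈ 0.954900
step 2 [2y] swap r/1=905/18644: DF=(1 − 905/18644·(0.954900))/(1+905/18644) = 1819/2000 ≈ 0.909500
step 3 [3y] zero: DF = P = 8827/10000 ≈ 0.882700
step 4 [4y] bond c/1=1/50: DF=(235713/250000 − 1/50·(0.954900+0.909500+0.882700))/(1+1/50) = 1741/2000 ≈ 0.870500

1 1 9549/10000
2 2 1819/2000
3 3 8827/10000
4 4 1741/2000
DF(1y) is solved at step 1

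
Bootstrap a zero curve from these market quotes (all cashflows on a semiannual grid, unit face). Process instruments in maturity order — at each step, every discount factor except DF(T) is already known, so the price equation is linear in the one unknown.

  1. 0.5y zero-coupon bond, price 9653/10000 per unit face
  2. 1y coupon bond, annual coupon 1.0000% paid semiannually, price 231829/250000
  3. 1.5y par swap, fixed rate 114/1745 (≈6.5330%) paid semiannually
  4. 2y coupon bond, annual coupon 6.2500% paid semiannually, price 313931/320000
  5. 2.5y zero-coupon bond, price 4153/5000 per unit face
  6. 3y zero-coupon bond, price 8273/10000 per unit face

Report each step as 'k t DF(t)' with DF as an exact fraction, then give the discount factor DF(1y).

1 1/2 9653/10000
2 1 9179/10000
3 3/2 568/625
4 2 8667/10000
5 5/2 4153/5000
6 3 8273/10000
DF(1y) = 9179/10000 ≈ 0.917900

step 1 [0.5y] zero: DF = P = 9653/10000 ≈ 0.965300
step 2 [1y] bond c/2=1/200: DF=(231829/250000 − 1/200·(0.965300))/(1+1/200) = 9179/10000 ≈ 0.917900
step 3 [1.5y] swap r/2=57/1745: DF=(1 − 57/1745·(0.965300+0.917900))/(1+57/1745) = 568/625 ≈ 0.908800
step 4 [2y] bond c/2=1/32: DF=(313931/320000 − 1/32·(0.965300+0.917900+0.908800))/(1+1/32) = 8667/10000 ≈ 0.866700
step 5 [2.5y] zero: DF = P = 4153/5000 ≈ 0.830600
step 6 [3y] zero: DF = P = 8273/10000 ≈ 0.827300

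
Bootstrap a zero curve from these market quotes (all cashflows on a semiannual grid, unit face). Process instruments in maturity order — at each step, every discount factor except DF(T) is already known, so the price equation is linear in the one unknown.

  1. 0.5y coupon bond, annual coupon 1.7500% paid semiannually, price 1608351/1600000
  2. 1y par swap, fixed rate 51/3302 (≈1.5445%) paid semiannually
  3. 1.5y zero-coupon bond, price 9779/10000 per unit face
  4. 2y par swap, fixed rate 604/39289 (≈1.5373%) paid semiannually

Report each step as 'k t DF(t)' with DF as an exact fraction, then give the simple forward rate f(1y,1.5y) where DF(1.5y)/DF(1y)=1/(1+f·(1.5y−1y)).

1 1/2 1993/2000
2 1 9847/10000
3 3/2 9779/10000
4 2 4849/5000
f(1y,1.5y) = ((9847/10000)/(9779/10000) − 1)/(1/2) = 136/9779 ≈ 1.3907%

step 1 [0.5y] bond c/2=7/800: DF=(1608351/1600000 − 7/800·(0))/(1+7/800) = 1993/2000 ≈ 0.996500
step 2 [1y] swap r/2=51/6604: DF=(1 − 51/6604·(0.996500))/(1+51/6604) = 9847/10000 ≈ 0.984700
step 3 [1.5y] zero: DF = P = 9779/10000 ≈ 0.977900
step 4 [2y] swap r/2=302/39289: DF=(1 − 302/39289·(0.996500+0.984700+0.977900))/(1+302/39289) = 4849/5000 ≈ 0.969800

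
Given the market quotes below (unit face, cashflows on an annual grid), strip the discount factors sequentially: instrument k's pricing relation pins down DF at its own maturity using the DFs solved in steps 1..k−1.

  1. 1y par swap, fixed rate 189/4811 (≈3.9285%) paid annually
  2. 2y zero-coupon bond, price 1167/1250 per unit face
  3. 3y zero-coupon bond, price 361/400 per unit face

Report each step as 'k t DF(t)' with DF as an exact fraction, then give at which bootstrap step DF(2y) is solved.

1 1 4811/5000
2 2 1167/1250
3 3 361/400
DF(2y) is solved at step 2

step 1 [1y] swap r/1=189/4811: DF=(1 − 189/4811·(0))/(1+189/4811) = 4811/5000 ≈ 0.962200
step 2 [2y] zero: DF = P = 1167/1250 ≈ 0.933600
step 3 [3y] zero: DF = P = 361/400 ≈ 0.902500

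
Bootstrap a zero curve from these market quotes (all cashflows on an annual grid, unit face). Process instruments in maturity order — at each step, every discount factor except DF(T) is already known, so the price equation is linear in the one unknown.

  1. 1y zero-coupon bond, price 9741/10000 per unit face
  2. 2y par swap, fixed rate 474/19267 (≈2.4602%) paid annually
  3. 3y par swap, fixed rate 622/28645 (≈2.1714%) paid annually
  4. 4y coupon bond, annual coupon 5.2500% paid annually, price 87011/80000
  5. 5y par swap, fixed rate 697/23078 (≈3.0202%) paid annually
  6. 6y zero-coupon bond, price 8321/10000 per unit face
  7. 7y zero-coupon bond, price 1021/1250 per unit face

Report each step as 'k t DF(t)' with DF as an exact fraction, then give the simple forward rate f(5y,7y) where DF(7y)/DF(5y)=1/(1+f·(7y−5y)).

step 1 [1y] zero: DF = P = 9741/10000 ≈ 0.974100
step 2 [2y] swap r/1=474/19267: DF=(1 − 474/19267·(0.974100))/(1+474/19267) = 4763/5000 ≈ 0.952600
step 3 [3y] swap r/1=622/28645: DF=(1 − 622/28645·(0.974100+0.952600))/(1+622/28645) = 4689/5000 ≈ 0.937800
step 4 [4y] bond c/1=21/400: DF=(87011/80000 − 21/400·(0.974100+0.952600+0.937800))/(1+21/400) = 1781/2000 ≈ 0.890500
step 5 [5y] swap r/1=697/23078: DF=(1 − 697/23078·(0.974100+0.952600+0.937800+0.890500))/(1+697/23078) = 4303/5000 ≈ 0.860600
step 6 [6y] zero: DF = P = 8321/10000 ≈ 0.832100
step 7 [7y] zero: DF = P = 1021/1250 ≈ 0.816800

1 1 9741/10000
2 2 4763/5000
3 3 4689/5000
4 4 1781/2000
5 5 4303/5000
6 6 8321/10000
7 7 1021/1250
f(5y,7y) = ((4303/5000)/(1021/1250) − 1)/(2) = 219/8168 ≈ 2.6812%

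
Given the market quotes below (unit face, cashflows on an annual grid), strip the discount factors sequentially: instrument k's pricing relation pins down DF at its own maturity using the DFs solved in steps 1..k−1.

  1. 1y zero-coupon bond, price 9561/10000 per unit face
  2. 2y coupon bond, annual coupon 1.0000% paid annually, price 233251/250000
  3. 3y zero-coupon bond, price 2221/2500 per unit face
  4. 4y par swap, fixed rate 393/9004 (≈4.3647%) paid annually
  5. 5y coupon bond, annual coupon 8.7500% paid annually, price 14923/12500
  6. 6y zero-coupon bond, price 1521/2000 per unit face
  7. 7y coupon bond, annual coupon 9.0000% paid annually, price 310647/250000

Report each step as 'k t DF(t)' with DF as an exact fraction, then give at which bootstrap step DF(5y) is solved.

step 1 [1y] zero: DF = P = 9561/10000 ≈ 0.956100
step 2 [2y] bond c/1=1/100: DF=(233251/250000 − 1/100·(0.956100))/(1+1/100) = 9143/10000 ≈ 0.914300
step 3 [3y] zero: DF = P = 2221/2500 ≈ 0.888400
step 4 [4y] swap r/1=393/9004: DF=(1 − 393/9004·(0.956100+0.914300+0.888400))/(1+393/9004) = 2107/2500 ≈ 0.842800
step 5 [5y] bond c/1=7/80: DF=(14923/12500 − 7/80·(0.956100+0.914300+0.888400+0.842800))/(1+7/80) = 101/125 ≈ 0.808000
step 6 [6y] zero: DF = P = 1521/2000 ≈ 0.760500
step 7 [7y] bond c/1=9/100: DF=(310647/250000 − 9/100·(0.956100+0.914300+0.888400+0.842800+0.808000+0.760500))/(1+9/100) = 7131/10000 ≈ 0.713100

1 1 9561/10000
2 2 9143/10000
3 3 2221/2500
4 4 2107/2500
5 5 101/125
6 6 1521/2000
7 7 7131/10000
DF(5y) is solved at step 5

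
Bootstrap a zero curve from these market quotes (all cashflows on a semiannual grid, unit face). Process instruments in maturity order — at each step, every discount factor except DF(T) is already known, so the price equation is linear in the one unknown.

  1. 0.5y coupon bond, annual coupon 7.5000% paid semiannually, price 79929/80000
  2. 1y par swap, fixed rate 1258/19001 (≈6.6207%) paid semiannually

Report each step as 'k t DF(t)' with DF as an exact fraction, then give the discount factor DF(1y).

1 1/2 963/1000
2 1 9371/10000
DF(1y) = 9371/10000 ≈ 0.937100

step 1 [0.5y] bond c/2=3/80: DF=(79929/80000 − 3/80·(0))/(1+3/80) = 963/1000 ≈ 0.963000
step 2 [1y] swap r/2=629/19001: DF=(1 − 629/19001·(0.963000))/(1+629/19001) = 9371/10000 ≈ 0.937100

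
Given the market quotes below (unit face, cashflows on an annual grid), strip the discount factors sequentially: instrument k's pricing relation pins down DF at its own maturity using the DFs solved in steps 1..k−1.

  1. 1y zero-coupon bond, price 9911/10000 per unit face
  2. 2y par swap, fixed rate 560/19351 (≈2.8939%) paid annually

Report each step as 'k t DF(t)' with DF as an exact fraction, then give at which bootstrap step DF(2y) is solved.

1 1 9911/10000
2 2 118/125
DF(2y) is solved at step 2

step 1 [1y] zero: DF = P = 9911/10000 ≈ 0.991100
step 2 [2y] swap r/1=560/19351: DF=(1 − 560/19351·(0.991100))/(1+560/19351) = 118/125 ≈ 0.944000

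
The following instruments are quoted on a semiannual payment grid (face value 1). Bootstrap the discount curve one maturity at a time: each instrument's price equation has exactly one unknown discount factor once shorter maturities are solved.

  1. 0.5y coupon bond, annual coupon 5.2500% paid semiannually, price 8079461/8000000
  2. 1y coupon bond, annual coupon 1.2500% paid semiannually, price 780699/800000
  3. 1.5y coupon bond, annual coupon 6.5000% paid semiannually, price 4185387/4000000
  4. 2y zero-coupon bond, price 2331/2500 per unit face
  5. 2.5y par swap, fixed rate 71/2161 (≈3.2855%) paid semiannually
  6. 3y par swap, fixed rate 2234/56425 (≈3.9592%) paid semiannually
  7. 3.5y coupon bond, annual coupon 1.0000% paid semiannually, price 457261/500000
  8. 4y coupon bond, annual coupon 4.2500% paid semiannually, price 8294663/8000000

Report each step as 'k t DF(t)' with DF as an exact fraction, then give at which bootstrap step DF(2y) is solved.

1 1/2 9841/10000
2 1 9637/10000
3 3/2 9521/10000
4 2 2331/2500
5 5/2 9219/10000
6 3 8883/10000
7 7/2 8819/10000
8 4 1759/2000
DF(2y) is solved at step 4

step 1 [0.5y] bond c/2=21/800: DF=(8079461/8000000 − 21/800·(0))/(1+21/800) = 9841/10000 ≈ 0.984100
step 2 [1y] bond c/2=1/160: DF=(780699/800000 − 1/160·(0.984100))/(1+1/160) = 9637/10000 ≈ 0.963700
step 3 [1.5y] bond c/2=13/400: DF=(4185387/4000000 − 13/400·(0.984100+0.963700))/(1+13/400) = 9521/10000 ≈ 0.952100
step 4 [2y] zero: DF = P = 2331/2500 ≈ 0.932400
step 5 [2.5y] swap r/2=71/4322: DF=(1 − 71/4322·(0.984100+0.963700+0.952100+0.932400))/(1+71/4322) = 9219/10000 ≈ 0.921900
step 6 [3y] swap r/2=1117/56425: DF=(1 − 1117/56425·(0.984100+0.963700+0.952100+0.932400+0.921900))/(1+1117/56425) = 8883/10000 ≈ 0.888300
step 7 [3.5y] bond c/2=1/200: DF=(457261/500000 − 1/200·(0.984100+0.963700+0.952100+0.932400+0.921900+0.888300))/(1+1/200) = 8819/10000 ≈ 0.881900
step 8 [4y] bond c/2=17/800: DF=(8294663/8000000 − 17/800·(0.984100+0.963700+0.952100+0.932400+0.921900+0.888300+0.881900))/(1+17/800) = 1759/2000 ≈ 0.879500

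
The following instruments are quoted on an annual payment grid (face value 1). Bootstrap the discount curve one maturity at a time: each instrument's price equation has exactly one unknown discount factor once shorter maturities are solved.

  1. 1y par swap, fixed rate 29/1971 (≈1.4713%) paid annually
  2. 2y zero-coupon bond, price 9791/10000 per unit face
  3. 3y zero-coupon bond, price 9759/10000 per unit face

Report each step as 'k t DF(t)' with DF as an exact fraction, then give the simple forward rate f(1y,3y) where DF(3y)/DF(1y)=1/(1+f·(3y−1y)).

step 1 [1y] swap r/1=29/1971: DF=(1 − 29/1971·(0))/(1+29/1971) = 1971/2000 ≈ 0.985500
step 2 [2y] zero: DF = P = 9791/10000 ≈ 0.979100
step 3 [3y] zero: DF = P = 9759/10000 ≈ 0.975900

1 1 1971/2000
2 2 9791/10000
3 3 9759/10000
f(1y,3y) = ((1971/2000)/(9759/10000) − 1)/(2) = 16/3253 ≈ 0.4919%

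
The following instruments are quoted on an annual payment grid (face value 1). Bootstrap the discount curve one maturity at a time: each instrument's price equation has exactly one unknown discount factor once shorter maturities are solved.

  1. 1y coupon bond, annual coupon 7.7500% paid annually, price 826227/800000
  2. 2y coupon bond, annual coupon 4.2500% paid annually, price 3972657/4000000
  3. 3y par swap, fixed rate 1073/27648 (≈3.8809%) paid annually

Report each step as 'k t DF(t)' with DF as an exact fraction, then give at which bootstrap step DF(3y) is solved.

step 1 [1y] bond c/1=31/400: DF=(826227/800000 − 31/400·(0))/(1+31/400) = 1917/2000 ≈ 0.958500
step 2 [2y] bond c/1=17/400: DF=(3972657/4000000 − 17/400·(0.958500))/(1+17/400) = 571/625 ≈ 0.913600
step 3 [3y] swap r/1=1073/27648: DF=(1 − 1073/27648·(0.958500+0.913600))/(1+1073/27648) = 8927/10000 ≈ 0.892700

1 1 1917/2000
2 2 571/625
3 3 8927/10000
DF(3y) is solved at step 3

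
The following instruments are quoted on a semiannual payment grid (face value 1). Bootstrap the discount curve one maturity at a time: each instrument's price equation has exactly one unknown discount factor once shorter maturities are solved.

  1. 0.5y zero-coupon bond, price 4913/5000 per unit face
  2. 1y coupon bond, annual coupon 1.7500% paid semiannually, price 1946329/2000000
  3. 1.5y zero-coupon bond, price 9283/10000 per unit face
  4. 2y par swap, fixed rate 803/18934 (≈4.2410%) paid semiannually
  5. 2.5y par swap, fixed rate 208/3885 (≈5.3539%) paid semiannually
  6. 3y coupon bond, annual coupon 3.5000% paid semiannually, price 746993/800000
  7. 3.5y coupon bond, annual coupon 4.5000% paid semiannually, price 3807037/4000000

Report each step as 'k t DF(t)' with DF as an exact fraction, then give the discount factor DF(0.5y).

step 1 [0.5y] zero: DF = P = 4913/5000 ≈ 0.982600
step 2 [1y] bond c/2=7/800: DF=(1946329/2000000 − 7/800·(0.982600))/(1+7/800) = 4781/5000 ≈ 0.956200
step 3 [1.5y] zero: DF = P = 9283/10000 ≈ 0.928300
step 4 [2y] swap r/2=803/37868: DF=(1 − 803/37868·(0.982600+0.956200+0.928300))/(1+803/37868) = 9197/10000 ≈ 0.919700
step 5 [2.5y] swap r/2=104/3885: DF=(1 − 104/3885·(0.982600+0.956200+0.928300+0.919700))/(1+104/3885) = 547/625 ≈ 0.875200
step 6 [3y] bond c/2=7/400: DF=(746993/800000 − 7/400·(0.982600+0.956200+0.928300+0.919700+0.875200))/(1+7/400) = 67/80 ≈ 0.837500
step 7 [3.5y] bond c/2=9/400: DF=(3807037/4000000 − 9/400·(0.982600+0.956200+0.928300+0.919700+0.875200+0.837500))/(1+9/400) = 4049/5000 ≈ 0.809800

1 1/2 4913/5000
2 1 4781/5000
3 3/2 9283/10000
4 2 9197/10000
5 5/2 547/625
6 3 67/80
7 7/2 4049/5000
DF(0.5y) = 4913/5000 ≈ 0.982600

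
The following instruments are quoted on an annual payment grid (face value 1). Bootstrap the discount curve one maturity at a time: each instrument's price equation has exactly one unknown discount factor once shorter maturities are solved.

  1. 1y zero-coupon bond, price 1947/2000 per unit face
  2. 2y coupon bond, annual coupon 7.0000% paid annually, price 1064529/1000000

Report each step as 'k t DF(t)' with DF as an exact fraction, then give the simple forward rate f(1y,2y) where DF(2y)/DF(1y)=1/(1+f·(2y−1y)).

step 1 [1y] zero: DF = P = 1947/2000 ≈ 0.973500
step 2 [2y] bond c/1=7/100: DF=(1064529/1000000 − 7/100·(0.973500))/(1+7/100) = 582/625 ≈ 0.931200

1 1 1947/2000
2 2 582/625
f(1y,2y) = ((1947/2000)/(582/625) − 1)/(1) = 141/3104 ≈ 4.5425%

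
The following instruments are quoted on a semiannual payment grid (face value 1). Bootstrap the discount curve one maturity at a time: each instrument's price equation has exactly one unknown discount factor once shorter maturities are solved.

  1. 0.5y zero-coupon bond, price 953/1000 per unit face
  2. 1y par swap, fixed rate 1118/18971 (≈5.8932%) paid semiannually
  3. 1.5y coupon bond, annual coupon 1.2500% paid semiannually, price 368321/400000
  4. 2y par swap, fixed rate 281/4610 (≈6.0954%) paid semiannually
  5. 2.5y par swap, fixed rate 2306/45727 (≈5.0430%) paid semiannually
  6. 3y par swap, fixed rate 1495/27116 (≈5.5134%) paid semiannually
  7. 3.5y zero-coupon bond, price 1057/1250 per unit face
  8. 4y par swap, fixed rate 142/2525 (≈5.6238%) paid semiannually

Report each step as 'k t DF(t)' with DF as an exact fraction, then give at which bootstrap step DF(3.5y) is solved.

step 1 [0.5y] zero: DF = P = 953/1000 ≈ 0.953000
step 2 [1y] swap r/2=559/18971: DF=(1 − 559/18971·(0.953000))/(1+559/18971) = 9441/10000 ≈ 0.944100
step 3 [1.5y] bond c/2=1/160: DF=(368321/400000 − 1/160·(0.953000+0.944100))/(1+1/160) = 9033/10000 ≈ 0.903300
step 4 [2y] swap r/2=281/9220: DF=(1 − 281/9220·(0.953000+0.944100+0.903300))/(1+281/9220) = 2219/2500 ≈ 0.887600
step 5 [2.5y] swap r/2=1153/45727: DF=(1 − 1153/45727·(0.953000+0.944100+0.903300+0.887600))/(1+1153/45727) = 8847/10000 ≈ 0.884700
step 6 [3y] swap r/2=1495/54232: DF=(1 − 1495/54232·(0.953000+0.944100+0.903300+0.887600+0.884700))/(1+1495/54232) = 1701/2000 ≈ 0.850500
step 7 [3.5y] zero: DF = P = 1057/1250 ≈ 0.845600
step 8 [4y] swap r/2=71/2525: DF=(1 − 71/2525·(0.953000+0.944100+0.903300+0.887600+0.884700+0.850500+0.845600))/(1+71/2525) = 2003/2500 ≈ 0.801200

1 1/2 953/1000
2 1 9441/10000
3 3/2 9033/10000
4 2 2219/2500
5 5/2 8847/10000
6 3 1701/2000
7 7/2 1057/1250
8 4 2003/2500
DF(3.5y) is solved at step 7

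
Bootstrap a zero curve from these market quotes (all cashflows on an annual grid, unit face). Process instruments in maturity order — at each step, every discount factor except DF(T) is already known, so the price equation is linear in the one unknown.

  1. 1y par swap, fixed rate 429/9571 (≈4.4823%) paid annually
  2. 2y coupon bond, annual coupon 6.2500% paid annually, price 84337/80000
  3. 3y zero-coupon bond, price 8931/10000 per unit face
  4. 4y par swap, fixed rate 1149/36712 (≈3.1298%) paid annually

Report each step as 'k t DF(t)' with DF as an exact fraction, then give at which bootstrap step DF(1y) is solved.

step 1 [1y] swap r/1=429/9571: DF=(1 − 429/9571·(0))/(1+429/9571) = 9571/10000 ≈ 0.957100
step 2 [2y] bond c/1=1/16: DF=(84337/80000 − 1/16·(0.957100))/(1+1/16) = 9359/10000 ≈ 0.935900
step 3 [3y] zero: DF = P = 8931/10000 ≈ 0.893100
step 4 [4y] swap r/1=1149/36712: DF=(1 − 1149/36712·(0.957100+0.935900+0.893100))/(1+1149/36712) = 8851/10000 ≈ 0.885100

1 1 9571/10000
2 2 9359/10000
3 3 8931/10000
4 4 8851/10000
DF(1y) is solved at step 1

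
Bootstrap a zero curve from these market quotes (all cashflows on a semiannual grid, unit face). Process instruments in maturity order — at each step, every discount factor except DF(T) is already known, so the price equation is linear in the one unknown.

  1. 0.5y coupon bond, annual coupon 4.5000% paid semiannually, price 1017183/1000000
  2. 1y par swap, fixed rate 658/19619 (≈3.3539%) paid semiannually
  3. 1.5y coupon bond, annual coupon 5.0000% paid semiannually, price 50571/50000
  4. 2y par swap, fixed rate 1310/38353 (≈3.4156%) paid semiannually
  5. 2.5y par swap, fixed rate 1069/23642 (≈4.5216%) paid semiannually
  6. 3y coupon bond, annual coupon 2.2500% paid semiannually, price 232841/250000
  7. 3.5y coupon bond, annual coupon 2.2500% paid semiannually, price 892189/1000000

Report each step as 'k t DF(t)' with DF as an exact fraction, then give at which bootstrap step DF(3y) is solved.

1 1/2 2487/2500
2 1 9671/10000
3 3/2 9389/10000
4 2 1869/2000
5 5/2 8931/10000
6 3 2171/2500
7 7/2 41/50
DF(3y) is solved at step 6

step 1 [0.5y] bond c/2=9/400: DF=(1017183/1000000 − 9/400·(0))/(1+9/400) = 2487/2500 ≈ 0.994800
step 2 [1y] swap r/2=329/19619: DF=(1 − 329/19619·(0.994800))/(1+329/19619) = 9671/10000 ≈ 0.967100
step 3 [1.5y] bond c/2=1/40: DF=(50571/50000 − 1/40·(0.994800+0.967100))/(1+1/40) = 9389/10000 ≈ 0.938900
step 4 [2y] swap r/2=655/38353: DF=(1 − 655/38353·(0.994800+0.967100+0.938900))/(1+655/38353) = 1869/2000 ≈ 0.934500
step 5 [2.5y] swap r/2=1069/47284: DF=(1 − 1069/47284·(0.994800+0.967100+0.938900+0.934500))/(1+1069/47284) = 8931/10000 ≈ 0.893100
step 6 [3y] bond c/2=9/800: DF=(232841/250000 − 9/800·(0.994800+0.967100+0.938900+0.934500+0.893100))/(1+9/800) = 2171/2500 ≈ 0.868400
step 7 [3.5y] bond c/2=9/800: DF=(892189/1000000 − 9/800·(0.994800+0.967100+0.938900+0.934500+0.893100+0.868400))/(1+9/800) = 41/50 ≈ 0.820000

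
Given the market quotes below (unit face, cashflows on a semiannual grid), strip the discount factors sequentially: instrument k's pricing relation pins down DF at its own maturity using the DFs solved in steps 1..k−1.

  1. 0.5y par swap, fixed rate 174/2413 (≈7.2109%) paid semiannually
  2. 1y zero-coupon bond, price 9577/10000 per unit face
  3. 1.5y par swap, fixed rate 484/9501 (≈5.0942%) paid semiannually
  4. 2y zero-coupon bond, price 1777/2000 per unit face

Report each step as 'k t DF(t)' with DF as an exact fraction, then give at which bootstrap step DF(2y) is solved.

1 1/2 2413/2500
2 1 9577/10000
3 3/2 4637/5000
4 2 1777/2000
DF(2y) is solved at step 4

step 1 [0.5y] swap r/2=87/2413: DF=(1 − 87/2413·(0))/(1+87/2413) = 2413/2500 ≈ 0.965200
step 2 [1y] zero: DF = P = 9577/10000 ≈ 0.957700
step 3 [1.5y] swap r/2=242/9501: DF=(1 − 242/9501·(0.965200+0.957700))/(1+242/9501) = 4637/5000 ≈ 0.927400
step 4 [2y] zero: DF = P = 1777/2000 ≈ 0.888500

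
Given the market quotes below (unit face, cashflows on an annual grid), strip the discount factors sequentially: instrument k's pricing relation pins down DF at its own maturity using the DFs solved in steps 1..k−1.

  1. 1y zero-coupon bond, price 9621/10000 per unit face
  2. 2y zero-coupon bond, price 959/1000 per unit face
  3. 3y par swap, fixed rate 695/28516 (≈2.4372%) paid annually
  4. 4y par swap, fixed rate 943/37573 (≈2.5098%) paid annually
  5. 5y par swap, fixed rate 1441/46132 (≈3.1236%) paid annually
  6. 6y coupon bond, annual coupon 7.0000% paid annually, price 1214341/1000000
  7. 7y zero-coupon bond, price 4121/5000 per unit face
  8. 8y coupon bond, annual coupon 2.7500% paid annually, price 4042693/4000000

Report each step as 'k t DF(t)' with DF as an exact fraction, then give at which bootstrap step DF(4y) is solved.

1 1 9621/10000
2 2 959/1000
3 3 1861/2000
4 4 9057/10000
5 5 8559/10000
6 6 8331/10000
7 7 4121/5000
8 8 4079/5000
DF(4y) is solved at step 4

step 1 [1y] zero: DF = P = 9621/10000 ≈ 0.962100
step 2 [2y] zero: DF = P = 959/1000 ≈ 0.959000
step 3 [3y] swap r/1=695/28516: DF=(1 − 695/28516·(0.962100+0.959000))/(1+695/28516) = 1861/2000 ≈ 0.930500
step 4 [4y] swap r/1=943/37573: DF=(1 − 943/37573·(0.962100+0.959000+0.930500))/(1+943/37573) = 9057/10000 ≈ 0.905700
step 5 [5y] swap r/1=1441/46132: DF=(1 − 1441/46132·(0.962100+0.959000+0.930500+0.905700))/(1+1441/46132) = 8559/10000 ≈ 0.855900
step 6 [6y] bond c/1=7/100: DF=(1214341/1000000 − 7/100·(0.962100+0.959000+0.930500+0.905700+0.855900))/(1+7/100) = 8331/10000 ≈ 0.833100
step 7 [7y] zero: DF = P = 4121/5000 ≈ 0.824200
step 8 [8y] bond c/1=11/400: DF=(4042693/4000000 − 11/400·(0.962100+0.959000+0.930500+0.905700+0.855900+0.833100+0.824200))/(1+11/400) = 4079/5000 ≈ 0.815800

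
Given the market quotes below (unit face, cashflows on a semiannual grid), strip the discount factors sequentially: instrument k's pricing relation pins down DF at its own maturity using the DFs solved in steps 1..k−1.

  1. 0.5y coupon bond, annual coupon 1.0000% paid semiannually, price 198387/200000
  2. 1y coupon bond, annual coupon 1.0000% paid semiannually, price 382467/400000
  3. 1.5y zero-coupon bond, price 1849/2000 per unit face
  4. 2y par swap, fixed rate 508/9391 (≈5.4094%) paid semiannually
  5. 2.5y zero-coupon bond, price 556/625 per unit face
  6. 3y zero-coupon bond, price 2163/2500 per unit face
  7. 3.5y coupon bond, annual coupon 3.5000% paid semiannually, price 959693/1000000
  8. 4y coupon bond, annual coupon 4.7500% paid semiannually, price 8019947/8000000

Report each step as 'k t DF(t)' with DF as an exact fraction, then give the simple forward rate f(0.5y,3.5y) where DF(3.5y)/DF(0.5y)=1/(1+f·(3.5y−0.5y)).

1 1/2 987/1000
2 1 1893/2000
3 3/2 1849/2000
4 2 1123/1250
5 5/2 556/625
6 3 2163/2500
7 7/2 2121/2500
8 4 8317/10000
f(0.5y,3.5y) = ((987/1000)/(2121/2500) − 1)/(3) = 11/202 ≈ 5.4455%

step 1 [0.5y] bond c/2=1/200: DF=(198387/200000 − 1/200·(0))/(1+1/200) = 987/1000 ≈ 0.987000
step 2 [1y] bond c/2=1/200: DF=(382467/400000 − 1/200·(0.987000))/(1+1/200) = 1893/2000 ≈ 0.946500
step 3 [1.5y] zero: DF = P = 1849/2000 ≈ 0.924500
step 4 [2y] swap r/2=254/9391: DF=(1 − 254/9391·(0.987000+0.946500+0.924500))/(1+254/9391) = 1123/1250 ≈ 0.898400
step 5 [2.5y] zero: DF = P = 556/625 ≈ 0.889600
step 6 [3y] zero: DF = P = 2163/2500 ≈ 0.865200
step 7 [3.5y] bond c/2=7/400: DF=(959693/1000000 − 7/400·(0.987000+0.946500+0.924500+0.898400+0.889600+0.865200))/(1+7/400) = 2121/2500 ≈ 0.848400
step 8 [4y] bond c/2=19/800: DF=(8019947/8000000 − 19/800·(0.987000+0.946500+0.924500+0.898400+0.889600+0.865200+0.848400))/(1+19/800) = 8317/10000 ≈ 0.831700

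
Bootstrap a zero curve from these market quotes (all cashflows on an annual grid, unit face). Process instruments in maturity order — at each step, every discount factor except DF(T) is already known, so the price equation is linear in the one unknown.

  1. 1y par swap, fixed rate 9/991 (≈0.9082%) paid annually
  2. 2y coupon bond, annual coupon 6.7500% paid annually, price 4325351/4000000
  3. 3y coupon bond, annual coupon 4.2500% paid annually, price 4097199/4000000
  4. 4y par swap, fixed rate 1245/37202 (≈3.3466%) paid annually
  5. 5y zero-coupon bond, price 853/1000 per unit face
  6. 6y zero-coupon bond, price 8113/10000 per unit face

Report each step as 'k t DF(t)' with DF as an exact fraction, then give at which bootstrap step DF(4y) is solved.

1 1 991/1000
2 2 9503/10000
3 3 4517/5000
4 4 1751/2000
5 5 853/1000
6 6 8113/10000
DF(4y) is solved at step 4

step 1 [1y] swap r/1=9/991: DF=(1 − 9/991·(0))/(1+9/991) = 991/1000 ≈ 0.991000
step 2 [2y] bond c/1=27/400: DF=(4325351/4000000 − 27/400·(0.991000))/(1+27/400) = 9503/10000 ≈ 0.950300
step 3 [3y] bond c/1=17/400: DF=(4097199/4000000 − 17/400·(0.991000+0.950300))/(1+17/400) = 4517/5000 ≈ 0.903400
step 4 [4y] swap r/1=1245/37202: DF=(1 − 1245/37202·(0.991000+0.950300+0.903400))/(1+1245/37202) = 1751/2000 ≈ 0.875500
step 5 [5y] zero: DF = P = 853/1000 ≈ 0.853000
step 6 [6y] zero: DF = P = 8113/10000 ≈ 0.811300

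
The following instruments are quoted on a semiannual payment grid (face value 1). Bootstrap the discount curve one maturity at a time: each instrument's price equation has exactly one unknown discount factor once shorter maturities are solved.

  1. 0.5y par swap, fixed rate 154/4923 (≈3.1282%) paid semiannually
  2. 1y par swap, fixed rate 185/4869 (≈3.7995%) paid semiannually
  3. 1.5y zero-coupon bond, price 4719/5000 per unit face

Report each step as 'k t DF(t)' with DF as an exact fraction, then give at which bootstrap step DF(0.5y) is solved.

step 1 [0.5y] swap r/2=77/4923: DF=(1 − 77/4923·(0))/(1+77/4923) = 4923/5000 ≈ 0.984600
step 2 [1y] swap r/2=185/9738: DF=(1 − 185/9738·(0.984600))/(1+185/9738) = 963/1000 ≈ 0.963000
step 3 [1.5y] zero: DF = P = 4719/5000 ≈ 0.943800

1 1/2 4923/5000
2 1 963/1000
3 3/2 4719/5000
DF(0.5y) is solved at step 1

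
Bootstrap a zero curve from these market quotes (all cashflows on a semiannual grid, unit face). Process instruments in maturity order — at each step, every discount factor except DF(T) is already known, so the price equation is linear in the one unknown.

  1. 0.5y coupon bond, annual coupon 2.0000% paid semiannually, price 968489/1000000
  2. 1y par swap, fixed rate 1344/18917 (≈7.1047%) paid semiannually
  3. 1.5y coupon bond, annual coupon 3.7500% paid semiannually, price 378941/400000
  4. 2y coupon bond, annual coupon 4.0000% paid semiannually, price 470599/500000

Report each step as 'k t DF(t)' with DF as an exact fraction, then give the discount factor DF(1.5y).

step 1 [0.5y] bond c/2=1/100: DF=(968489/1000000 − 1/100·(0))/(1+1/100) = 9589/10000 ≈ 0.958900
step 2 [1y] swap r/2=672/18917: DF=(1 − 672/18917·(0.958900))/(1+672/18917) = 583/625 ≈ 0.932800
step 3 [1.5y] bond c/2=3/160: DF=(378941/400000 − 3/160·(0.958900+0.932800))/(1+3/160) = 8951/10000 ≈ 0.895100
step 4 [2y] bond c/2=1/50: DF=(470599/500000 − 1/50·(0.958900+0.932800+0.895100))/(1+1/50) = 8681/10000 ≈ 0.868100

1 1/2 9589/10000
2 1 583/625
3 3/2 8951/10000
4 2 8681/10000
DF(1.5y) = 8951/10000 ≈ 0.895100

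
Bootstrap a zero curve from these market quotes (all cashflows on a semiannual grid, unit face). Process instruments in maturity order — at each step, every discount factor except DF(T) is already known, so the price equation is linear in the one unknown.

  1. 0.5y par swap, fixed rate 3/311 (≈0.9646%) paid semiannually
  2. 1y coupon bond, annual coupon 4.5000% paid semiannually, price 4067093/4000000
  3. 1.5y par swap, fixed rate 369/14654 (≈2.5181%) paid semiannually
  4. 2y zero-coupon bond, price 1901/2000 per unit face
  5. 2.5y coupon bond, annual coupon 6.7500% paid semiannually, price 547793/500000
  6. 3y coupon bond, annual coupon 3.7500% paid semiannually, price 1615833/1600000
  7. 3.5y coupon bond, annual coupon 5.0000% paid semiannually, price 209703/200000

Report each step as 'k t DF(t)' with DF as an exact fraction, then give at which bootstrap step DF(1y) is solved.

1 1/2 622/625
2 1 389/400
3 3/2 9631/10000
4 2 1901/2000
5 5/2 9331/10000
6 3 9027/10000
7 7/2 1767/2000
DF(1y) is solved at step 2

step 1 [0.5y] swap r/2=3/622: DF=(1 − 3/622·(0))/(1+3/622) = 622/625 ≈ 0.995200
step 2 [1y] bond c/2=9/400: DF=(4067093/4000000 − 9/400·(0.995200))/(1+9/400) = 389/400 ≈ 0.972500
step 3 [1.5y] swap r/2=369/29308: DF=(1 − 369/29308·(0.995200+0.972500))/(1+369/29308) = 9631/10000 ≈ 0.963100
step 4 [2y] zero: DF = P = 1901/2000 ≈ 0.950500
step 5 [2.5y] bond c/2=27/800: DF=(547793/500000 − 27/800·(0.995200+0.972500+0.963100+0.950500))/(1+27/800) = 9331/10000 ≈ 0.933100
step 6 [3y] bond c/2=3/160: DF=(1615833/1600000 − 3/160·(0.995200+0.972500+0.963100+0.950500+0.933100))/(1+3/160) = 9027/10000 ≈ 0.902700
step 7 [3.5y] bond c/2=1/40: DF=(209703/200000 − 1/40·(0.995200+0.972500+0.963100+0.950500+0.933100+0.902700))/(1+1/40) = 1767/2000 ≈ 0.883500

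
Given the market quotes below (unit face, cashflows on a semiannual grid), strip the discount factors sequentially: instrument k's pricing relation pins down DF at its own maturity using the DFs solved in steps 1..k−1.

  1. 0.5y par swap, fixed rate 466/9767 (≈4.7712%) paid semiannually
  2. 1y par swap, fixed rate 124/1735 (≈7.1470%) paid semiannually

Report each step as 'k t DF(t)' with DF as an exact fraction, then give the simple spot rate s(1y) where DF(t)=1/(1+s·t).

step 1 [0.5y] swap r/2=233/9767: DF=(1 − 233/9767·(0))/(1+233/9767) = 9767/10000 ≈ 0.976700
step 2 [1y] swap r/2=62/1735: DF=(1 − 62/1735·(0.976700))/(1+62/1735) = 4659/5000 ≈ 0.931800

1 1/2 9767/10000
2 1 4659/5000
s(1y) = (1/(4659/5000) − 1)/(1) = 341/4659 ≈ 7.3192%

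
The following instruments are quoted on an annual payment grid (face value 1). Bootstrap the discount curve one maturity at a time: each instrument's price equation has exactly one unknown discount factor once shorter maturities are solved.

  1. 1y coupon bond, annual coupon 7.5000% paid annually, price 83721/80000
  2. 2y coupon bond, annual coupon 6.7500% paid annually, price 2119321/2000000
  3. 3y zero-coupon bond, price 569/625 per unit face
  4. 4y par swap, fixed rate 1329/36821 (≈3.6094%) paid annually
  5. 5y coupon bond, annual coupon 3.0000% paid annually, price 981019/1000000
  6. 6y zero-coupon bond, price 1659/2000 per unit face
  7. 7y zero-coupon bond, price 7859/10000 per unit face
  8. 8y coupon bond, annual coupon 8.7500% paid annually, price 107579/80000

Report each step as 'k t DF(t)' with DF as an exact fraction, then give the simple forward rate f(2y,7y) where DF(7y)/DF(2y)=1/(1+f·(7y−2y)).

1 1 1947/2000
2 2 9311/10000
3 3 569/625
4 4 8671/10000
5 5 2113/2500
6 6 1659/2000
7 7 7859/10000
8 8 7423/10000
f(2y,7y) = ((9311/10000)/(7859/10000) − 1)/(5) = 1452/39295 ≈ 3.6951%

step 1 [1y] bond c/1=3/40: DF=(83721/80000 − 3/40·(0))/(1+3/40) = 1947/2000 ≈ 0.973500
step 2 [2y] bond c/1=27/400: DF=(2119321/2000000 − 27/400·(0.973500))/(1+27/400) = 9311/10000 ≈ 0.931100
step 3 [3y] zero: DF = P = 569/625 ≈ 0.910400
step 4 [4y] swap r/1=1329/36821: DF=(1 − 1329/36821·(0.973500+0.931100+0.910400))/(1+1329/36821) = 8671/10000 ≈ 0.867100
step 5 [5y] bond c/1=3/100: DF=(981019/1000000 − 3/100·(0.973500+0.931100+0.910400+0.867100))/(1+3/100) = 2113/2500 ≈ 0.845200
step 6 [6y] zero: DF = P = 1659/2000 ≈ 0.829500
step 7 [7y] zero: DF = P = 7859/10000 ≈ 0.785900
step 8 [8y] bond c/1=7/80: DF=(107579/80000 − 7/80·(0.973500+0.931100+0.910400+0.867100+0.845200+0.829500+0.785900))/(1+7/80) = 7423/10000 ≈ 0.742300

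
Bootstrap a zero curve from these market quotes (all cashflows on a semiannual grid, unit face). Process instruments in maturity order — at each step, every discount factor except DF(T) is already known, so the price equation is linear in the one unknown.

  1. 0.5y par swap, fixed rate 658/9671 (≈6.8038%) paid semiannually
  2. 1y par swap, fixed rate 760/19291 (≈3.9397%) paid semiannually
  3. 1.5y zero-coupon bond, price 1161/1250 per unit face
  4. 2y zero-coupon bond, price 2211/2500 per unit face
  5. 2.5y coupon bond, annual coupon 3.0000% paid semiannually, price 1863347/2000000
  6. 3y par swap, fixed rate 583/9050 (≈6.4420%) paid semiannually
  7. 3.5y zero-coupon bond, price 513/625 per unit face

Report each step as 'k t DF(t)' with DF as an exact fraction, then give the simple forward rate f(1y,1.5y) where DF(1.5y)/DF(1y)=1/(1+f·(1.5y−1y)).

1 1/2 9671/10000
2 1 481/500
3 3/2 1161/1250
4 2 2211/2500
5 5/2 4313/5000
6 3 8251/10000
7 7/2 513/625
f(1y,1.5y) = ((481/500)/(1161/1250) − 1)/(1/2) = 83/1161 ≈ 7.1490%

step 1 [0.5y] swap r/2=329/9671: DF=(1 − 329/9671·(0))/(1+329/9671) = 9671/10000 ≈ 0.967100
step 2 [1y] swap r/2=380/19291: DF=(1 − 380/19291·(0.967100))/(1+380/19291) = 481/500 ≈ 0.962000
step 3 [1.5y] zero: DF = P = 1161/1250 ≈ 0.928800
step 4 [2y] zero: DF = P = 2211/2500 ≈ 0.884400
step 5 [2.5y] bond c/2=3/200: DF=(1863347/2000000 − 3/200·(0.967100+0.962000+0.928800+0.884400))/(1+3/200) = 4313/5000 ≈ 0.862600
step 6 [3y] swap r/2=583/18100: DF=(1 − 583/18100·(0.967100+0.962000+0.928800+0.884400+0.862600))/(1+583/18100) = 8251/10000 ≈ 0.825100
step 7 [3.5y] zero: DF = P = 513/625 ≈ 0.820800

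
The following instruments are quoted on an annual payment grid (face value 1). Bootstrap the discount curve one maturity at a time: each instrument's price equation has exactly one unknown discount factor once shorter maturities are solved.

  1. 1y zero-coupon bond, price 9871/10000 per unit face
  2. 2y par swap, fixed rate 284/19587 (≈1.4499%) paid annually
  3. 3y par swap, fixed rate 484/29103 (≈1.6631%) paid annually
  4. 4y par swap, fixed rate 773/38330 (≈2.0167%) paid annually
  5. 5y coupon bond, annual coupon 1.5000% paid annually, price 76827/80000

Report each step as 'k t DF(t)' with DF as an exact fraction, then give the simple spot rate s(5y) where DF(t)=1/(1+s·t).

step 1 [1y] zero: DF = P = 9871/10000 ≈ 0.987100
step 2 [2y] swap r/1=284/19587: DF=(1 − 284/19587·(0.987100))/(1+284/19587) = 2429/2500 ≈ 0.971600
step 3 [3y] swap r/1=484/29103: DF=(1 − 484/29103·(0.987100+0.971600))/(1+484/29103) = 2379/2500 ≈ 0.951600
step 4 [4y] swap r/1=773/38330: DF=(1 − 773/38330·(0.987100+0.971600+0.951600))/(1+773/38330) = 9227/10000 ≈ 0.922700
step 5 [5y] bond c/1=3/200: DF=(76827/80000 − 3/200·(0.987100+0.971600+0.951600+0.922700))/(1+3/200) = 1779/2000 ≈ 0.889500

1 1 9871/10000
2 2 2429/2500
3 3 2379/2500
4 4 9227/10000
5 5 1779/2000
s(5y) = (1/(1779/2000) − 1)/(5) = 221/8895 ≈ 2.4845%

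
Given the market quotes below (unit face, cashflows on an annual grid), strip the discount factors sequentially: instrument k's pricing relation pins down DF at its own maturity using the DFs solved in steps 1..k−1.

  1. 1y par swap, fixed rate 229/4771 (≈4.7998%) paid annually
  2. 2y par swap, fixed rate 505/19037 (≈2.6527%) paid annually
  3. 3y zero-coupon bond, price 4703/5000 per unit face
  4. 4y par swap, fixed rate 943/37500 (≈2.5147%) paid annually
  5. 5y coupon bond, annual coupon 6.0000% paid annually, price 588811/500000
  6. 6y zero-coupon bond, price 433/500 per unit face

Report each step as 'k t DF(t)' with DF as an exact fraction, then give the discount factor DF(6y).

1 1 4771/5000
2 2 1899/2000
3 3 4703/5000
4 4 9057/10000
5 5 8987/10000
6 6 433/500
DF(6y) = 433/500 ≈ 0.866000

step 1 [1y] swap r/1=229/4771: DF=(1 − 229/4771·(0))/(1+229/4771) = 4771/5000 ≈ 0.954200
step 2 [2y] swap r/1=505/19037: DF=(1 − 505/19037·(0.954200))/(1+505/19037) = 1899/2000 ≈ 0.949500
step 3 [3y] zero: DF = P = 4703/5000 ≈ 0.940600
step 4 [4y] swap r/1=943/37500: DF=(1 − 943/37500·(0.954200+0.949500+0.940600))/(1+943/37500) = 9057/10000 ≈ 0.905700
step 5 [5y] bond c/1=3/50: DF=(588811/500000 − 3/50·(0.954200+0.949500+0.940600+0.905700))/(1+3/50) = 8987/10000 ≈ 0.898700
step 6 [6y] zero: DF = P = 433/500 ≈ 0.866000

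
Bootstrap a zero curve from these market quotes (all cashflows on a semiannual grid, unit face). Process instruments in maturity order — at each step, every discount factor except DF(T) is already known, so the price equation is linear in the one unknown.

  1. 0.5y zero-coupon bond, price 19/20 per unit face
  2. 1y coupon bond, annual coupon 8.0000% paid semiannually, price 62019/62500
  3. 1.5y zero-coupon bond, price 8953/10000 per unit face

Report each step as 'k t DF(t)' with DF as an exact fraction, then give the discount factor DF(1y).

step 1 [0.5y] zero: DF = P = 19/20 ≈ 0.950000
step 2 [1y] bond c/2=1/25: DF=(62019/62500 − 1/25·(0.950000))/(1+1/25) = 1147/1250 ≈ 0.917600
step 3 [1.5y] zero: DF = P = 8953/10000 ≈ 0.895300

1 1/2 19/20
2 1 1147/1250
3 3/2 8953/10000
DF(1y) = 1147/1250 ≈ 0.917600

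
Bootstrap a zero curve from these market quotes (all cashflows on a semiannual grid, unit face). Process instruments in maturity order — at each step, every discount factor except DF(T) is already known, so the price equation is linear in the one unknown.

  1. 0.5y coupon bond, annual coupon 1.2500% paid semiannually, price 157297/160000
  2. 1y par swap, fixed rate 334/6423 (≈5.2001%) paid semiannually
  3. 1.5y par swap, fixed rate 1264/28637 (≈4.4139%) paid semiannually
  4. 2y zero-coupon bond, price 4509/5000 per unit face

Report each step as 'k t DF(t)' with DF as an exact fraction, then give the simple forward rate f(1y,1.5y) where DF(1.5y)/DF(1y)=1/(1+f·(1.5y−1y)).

1 1/2 977/1000
2 1 9499/10000
3 3/2 1171/1250
4 2 4509/5000
f(1y,1.5y) = ((9499/10000)/(1171/1250) − 1)/(1/2) = 131/4684 ≈ 2.7968%

step 1 [0.5y] bond c/2=1/160: DF=(157297/160000 − 1/160·(0))/(1+1/160) = 977/1000 ≈ 0.977000
step 2 [1y] swap r/2=167/6423: DF=(1 − 167/6423·(0.977000))/(1+167/6423) = 9499/10000 ≈ 0.949900
step 3 [1.5y] swap r/2=632/28637: DF=(1 − 632/28637·(0.977000+0.949900))/(1+632/28637) = 1171/1250 ≈ 0.936800
step 4 [2y] zero: DF = P = 4509/5000 ≈ 0.901800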